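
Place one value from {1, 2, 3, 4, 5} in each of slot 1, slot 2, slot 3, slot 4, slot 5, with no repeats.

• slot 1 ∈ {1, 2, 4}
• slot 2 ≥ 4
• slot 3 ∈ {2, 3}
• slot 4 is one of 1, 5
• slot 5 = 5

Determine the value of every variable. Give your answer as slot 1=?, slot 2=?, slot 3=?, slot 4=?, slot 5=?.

slot 1=2, slot 2=4, slot 3=3, slot 4=1, slot 5=5

slot 5 has just one choice, so slot 5 = 5. Strike 5 from slot 2, slot 4.
slot 2's domain is down to {4}, so slot 2 = 4. Eliminate 4 elsewhere: slot 1.
slot 4 has just one choice, so slot 4 = 1. Remove 1 from slot 1.
slot 1's domain is down to {2}, so slot 1 = 2. So slot 3 can't be 2.
slot 3 has just one choice, so slot 3 = 3.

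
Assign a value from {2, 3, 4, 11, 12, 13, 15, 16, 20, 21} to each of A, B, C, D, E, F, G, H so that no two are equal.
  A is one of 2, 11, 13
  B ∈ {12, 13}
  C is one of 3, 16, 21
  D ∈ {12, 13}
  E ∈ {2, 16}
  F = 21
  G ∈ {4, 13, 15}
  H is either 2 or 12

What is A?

11

F has just one choice, so F = 21. So C can't be 21.
B and D between them cover only {12, 13} — a naked pair. Remove those values from A, G, H.
H has just one choice, so H = 2. Eliminate 2 elsewhere: A, E.
So A = 11.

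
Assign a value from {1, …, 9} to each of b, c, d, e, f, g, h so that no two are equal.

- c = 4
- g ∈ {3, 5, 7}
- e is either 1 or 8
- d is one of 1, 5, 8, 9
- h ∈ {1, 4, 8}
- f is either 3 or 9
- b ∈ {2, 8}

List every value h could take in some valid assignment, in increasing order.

c's domain is down to {4}, so c = 4. Remove 4 from h.
e and h between them cover only {1, 8} — a naked pair. Remove those values from b, d.
b must be 2 (only option left).
No further eliminations apply; h can still be any of 1, 8.

1, 8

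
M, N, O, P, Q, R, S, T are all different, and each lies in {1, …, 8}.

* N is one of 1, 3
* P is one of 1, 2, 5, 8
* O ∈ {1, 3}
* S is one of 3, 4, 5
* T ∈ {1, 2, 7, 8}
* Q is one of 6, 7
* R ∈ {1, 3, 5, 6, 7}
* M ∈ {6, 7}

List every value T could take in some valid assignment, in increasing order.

2, 8

The 8 variables draw from only 8 values {1, 2, 3, 4, 5, 6, 7, 8}, so each is used; only S can be 4, hence S = 4.
M and Q between them cover only {6, 7} — a naked pair. Remove those values from R, T.
N and O between them cover only {1, 3} — a naked pair. Remove those values from P, R, T.
R has just one choice, so R = 5. Remove 5 from P.
No further eliminations apply; T can still be any of 2, 8.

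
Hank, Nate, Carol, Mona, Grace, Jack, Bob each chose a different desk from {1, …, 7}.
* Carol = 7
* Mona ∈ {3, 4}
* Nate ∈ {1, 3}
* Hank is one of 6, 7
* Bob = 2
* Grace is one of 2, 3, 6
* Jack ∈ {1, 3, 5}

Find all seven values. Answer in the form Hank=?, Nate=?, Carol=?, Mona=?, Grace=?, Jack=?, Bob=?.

Hank=6, Nate=1, Carol=7, Mona=4, Grace=3, Jack=5, Bob=2

Carol must be 7 (only option left). Remove 7 from Hank.
Bob has just one choice, so Bob = 2. Remove 2 from Grace.
That leaves Hank = 6. Remove 6 from Grace.
Grace's domain is down to {3}, so Grace = 3. Eliminate 3 elsewhere: Nate, Mona, Jack.
Nate has just one choice, so Nate = 1. Eliminate 1 elsewhere: Jack.
Mona has just one choice, so Mona = 4.
Jack has just one choice, so Jack = 5.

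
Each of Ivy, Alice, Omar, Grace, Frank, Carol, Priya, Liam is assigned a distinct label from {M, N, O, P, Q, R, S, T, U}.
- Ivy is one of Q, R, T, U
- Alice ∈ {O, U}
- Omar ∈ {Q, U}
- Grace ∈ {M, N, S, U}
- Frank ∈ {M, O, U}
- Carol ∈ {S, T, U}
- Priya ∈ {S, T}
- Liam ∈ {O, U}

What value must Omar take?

The 8 variables together cover exactly {M, N, O, Q, R, S, T, U} — 8 values for 8 variables — and N appears only in Grace's list, so Grace = N.
Among the 7 still-open variables, M fits only Frank (and all 7 values in {M, O, Q, R, S, T, U} must be used), so Frank = M.
Among the 6 still-open variables, R fits only Ivy (and all 6 values in {O, Q, R, S, T, U} must be used), so Ivy = R.
The 5 still-open variables together cover exactly {O, Q, S, T, U} — 5 values for 5 variables — and Q appears only in Omar's list, so Omar = Q.

Q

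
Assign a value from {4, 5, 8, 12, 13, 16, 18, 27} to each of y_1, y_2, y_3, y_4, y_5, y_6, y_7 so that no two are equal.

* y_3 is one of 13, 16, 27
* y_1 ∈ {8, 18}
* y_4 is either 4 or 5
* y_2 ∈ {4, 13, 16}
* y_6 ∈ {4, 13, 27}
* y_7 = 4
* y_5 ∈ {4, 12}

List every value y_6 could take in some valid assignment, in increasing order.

13, 27

y_7's domain is down to {4}, so y_7 = 4. Remove 4 from y_2, y_4, y_5, y_6.
y_4's domain is down to {5}, so y_4 = 5.
That leaves y_5 = 12.
No further eliminations apply; y_6 can still be any of 13, 27.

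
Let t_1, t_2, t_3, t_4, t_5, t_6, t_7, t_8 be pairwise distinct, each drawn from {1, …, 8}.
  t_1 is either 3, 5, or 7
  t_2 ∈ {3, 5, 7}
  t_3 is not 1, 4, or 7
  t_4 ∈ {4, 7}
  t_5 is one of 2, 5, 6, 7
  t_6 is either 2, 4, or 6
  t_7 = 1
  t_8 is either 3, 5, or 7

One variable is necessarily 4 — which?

t_7's domain is down to {1}, so t_7 = 1.
Among the 7 still-open variables, 8 fits only t_3 (and all 7 values in {2, 3, 4, 5, 6, 7, 8} must be used), so t_3 = 8.
The 3 variables t_1, t_2, t_8 are confined to {3, 5, 7}, which locks those values in; drop them from t_4, t_5.
So 4 goes to t_4.

t_4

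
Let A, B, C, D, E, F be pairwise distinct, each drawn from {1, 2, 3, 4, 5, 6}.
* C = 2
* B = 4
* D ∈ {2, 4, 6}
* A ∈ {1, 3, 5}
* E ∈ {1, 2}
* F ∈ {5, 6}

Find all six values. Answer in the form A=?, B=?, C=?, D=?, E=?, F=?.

B has just one choice, so B = 4. Eliminate 4 elsewhere: D.
C's domain is down to {2}, so C = 2. Remove 2 from D, E.
D's domain is down to {6}, so D = 6. Eliminate 6 elsewhere: F.
E must be 1 (only option left). Eliminate 1 elsewhere: A.
F must be 5 (only option left). Eliminate 5 elsewhere: A.
That leaves A = 3.

A=3, B=4, C=2, D=6, E=1, F=5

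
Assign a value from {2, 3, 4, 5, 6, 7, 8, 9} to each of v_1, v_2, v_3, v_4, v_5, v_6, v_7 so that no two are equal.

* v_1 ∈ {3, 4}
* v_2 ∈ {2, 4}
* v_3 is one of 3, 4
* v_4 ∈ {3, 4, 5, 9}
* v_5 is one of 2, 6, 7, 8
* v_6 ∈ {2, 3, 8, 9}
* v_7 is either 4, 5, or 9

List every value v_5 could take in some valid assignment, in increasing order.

6, 7

The 2 variables v_1 and v_3 are confined to {3, 4}, which locks those values in; drop them from v_2, v_4, v_6, v_7.
v_2 must be 2 (only option left). So v_5, v_6 can't be 2.
v_4 and v_7 share exactly the 2 values {5, 9}; by pigeonhole those values go to them, so strike 5, 9 from v_6.
v_6 has just one choice, so v_6 = 8. Remove 8 from v_5.
No further eliminations apply; v_5 can still be any of 6, 7.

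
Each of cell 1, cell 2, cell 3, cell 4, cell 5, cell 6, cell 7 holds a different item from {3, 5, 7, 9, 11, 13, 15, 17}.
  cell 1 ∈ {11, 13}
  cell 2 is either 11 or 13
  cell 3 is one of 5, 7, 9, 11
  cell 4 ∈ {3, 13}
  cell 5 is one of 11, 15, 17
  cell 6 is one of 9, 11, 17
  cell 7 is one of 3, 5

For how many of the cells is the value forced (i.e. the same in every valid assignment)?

2

cell 1 and cell 2 share exactly the 2 values {11, 13}; by pigeonhole those values go to them, so strike 11, 13 from cell 3, cell 4, cell 5, cell 6.
cell 4 has just one choice, so cell 4 = 3. Strike 3 from cell 7.
cell 7 has just one choice, so cell 7 = 5. So cell 3 can't be 5.
Determined: cell 4=3, cell 7=5. The other cells each still have more than one consistent value. That makes 2.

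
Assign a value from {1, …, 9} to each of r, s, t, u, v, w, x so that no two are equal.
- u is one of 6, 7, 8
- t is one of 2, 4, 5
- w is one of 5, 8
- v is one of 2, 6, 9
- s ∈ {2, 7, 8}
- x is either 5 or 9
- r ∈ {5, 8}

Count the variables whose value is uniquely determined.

2

The 7 variables together cover exactly {2, 4, 5, 6, 7, 8, 9} — 7 values for 7 variables — and 4 appears only in t's list, so t = 4.
r and w between them cover only {5, 8} — a naked pair. Remove those values from s, u, x.
That leaves x = 9. Remove 9 from v.
Determined: t=4, x=9. The other variables each still have more than one consistent value. That makes 2.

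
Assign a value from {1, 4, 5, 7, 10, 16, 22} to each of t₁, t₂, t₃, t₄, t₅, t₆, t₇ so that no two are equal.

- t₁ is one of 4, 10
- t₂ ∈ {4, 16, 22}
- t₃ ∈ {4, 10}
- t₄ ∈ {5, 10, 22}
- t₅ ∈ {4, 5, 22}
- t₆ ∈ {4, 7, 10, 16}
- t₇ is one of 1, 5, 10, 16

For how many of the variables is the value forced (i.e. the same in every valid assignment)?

Among the 7 variables, 1 fits only t₇ (and all 7 values in {1, 4, 5, 7, 10, 16, 22} must be used), so t₇ = 1.
The 6 still-open variables draw from only 6 values {4, 5, 7, 10, 16, 22}, so each is used; only t₆ can be 7, hence t₆ = 7.
The 5 still-open variables together cover exactly {4, 5, 10, 16, 22} — 5 values for 5 variables — and 16 appears only in t₂'s list, so t₂ = 16.
The 2 variables t₁ and t₃ are confined to {4, 10}, which locks those values in; drop them from t₄, t₅.
Determined: t₂=16, t₆=7, t₇=1. The other variables each still have more than one consistent value. That makes 3.

3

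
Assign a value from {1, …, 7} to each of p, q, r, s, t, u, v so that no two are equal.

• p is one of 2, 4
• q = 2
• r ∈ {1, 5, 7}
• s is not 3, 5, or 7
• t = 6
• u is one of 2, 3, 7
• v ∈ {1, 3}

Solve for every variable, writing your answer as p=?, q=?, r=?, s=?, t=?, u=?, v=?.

q has just one choice, so q = 2. Strike 2 from p, s, u.
That leaves t = 6. So s can't be 6.
That leaves p = 4. Eliminate 4 elsewhere: s.
s has just one choice, so s = 1. Eliminate 1 elsewhere: r, v.
v's domain is down to {3}, so v = 3. Eliminate 3 elsewhere: u.
u must be 7 (only option left). Strike 7 from r.
r has just one choice, so r = 5.

p=4, q=2, r=5, s=1, t=6, u=7, v=3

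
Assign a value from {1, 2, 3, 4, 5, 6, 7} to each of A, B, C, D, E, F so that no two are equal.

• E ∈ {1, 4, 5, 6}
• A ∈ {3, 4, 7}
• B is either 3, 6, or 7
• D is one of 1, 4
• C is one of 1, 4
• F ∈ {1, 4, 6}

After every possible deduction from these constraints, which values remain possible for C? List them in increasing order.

1, 4

The 6 variables together cover exactly {1, 3, 4, 5, 6, 7} — 6 values for 6 variables — and 5 appears only in E's list, so E = 5.
C and D between them cover only {1, 4} — a naked pair. Remove those values from A, F.
F has just one choice, so F = 6. Eliminate 6 elsewhere: B.
No further eliminations apply; C can still be any of 1, 4.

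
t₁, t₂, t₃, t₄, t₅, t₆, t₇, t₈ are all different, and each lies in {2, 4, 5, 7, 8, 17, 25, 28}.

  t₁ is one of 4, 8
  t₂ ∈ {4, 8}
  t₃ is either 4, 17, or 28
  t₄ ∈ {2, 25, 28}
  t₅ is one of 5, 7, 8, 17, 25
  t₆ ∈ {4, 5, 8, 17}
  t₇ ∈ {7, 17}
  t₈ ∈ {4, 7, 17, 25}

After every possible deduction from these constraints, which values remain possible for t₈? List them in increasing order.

The 8 variables together cover exactly {2, 4, 5, 7, 8, 17, 25, 28} — 8 values for 8 variables — and 2 appears only in t₄'s list, so t₄ = 2.
The 7 still-open variables draw from only 7 values {4, 5, 7, 8, 17, 25, 28}, so each is used; only t₃ can be 28, hence t₃ = 28.
t₁ and t₂ between them cover only {4, 8} — a naked pair. Remove those values from t₅, t₆, t₈.
No further eliminations apply; t₈ can still be any of 7, 17, 25.

7, 17, 25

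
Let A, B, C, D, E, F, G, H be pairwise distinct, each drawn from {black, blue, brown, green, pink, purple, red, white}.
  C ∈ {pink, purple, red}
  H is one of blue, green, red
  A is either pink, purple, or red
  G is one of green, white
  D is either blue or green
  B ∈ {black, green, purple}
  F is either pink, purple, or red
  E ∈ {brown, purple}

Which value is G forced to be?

white

The 8 variables draw from only 8 values {black, blue, brown, green, pink, purple, red, white}, so each is used; only B can be black, hence B = black.
Among the 7 still-open variables, brown fits only E (and all 7 values in {blue, brown, green, pink, purple, red, white} must be used), so E = brown.
The 6 still-open variables together cover exactly {blue, green, pink, purple, red, white} — 6 values for 6 variables — and white appears only in G's list, so G = white.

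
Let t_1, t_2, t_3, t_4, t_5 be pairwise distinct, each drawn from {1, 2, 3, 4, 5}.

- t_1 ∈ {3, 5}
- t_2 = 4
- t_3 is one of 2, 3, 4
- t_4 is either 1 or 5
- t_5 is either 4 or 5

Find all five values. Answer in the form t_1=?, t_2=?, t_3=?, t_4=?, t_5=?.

t_2 has just one choice, so t_2 = 4. Remove 4 from t_3, t_5.
t_5's domain is down to {5}, so t_5 = 5. Strike 5 from t_1, t_4.
That leaves t_1 = 3. Eliminate 3 elsewhere: t_3.
t_3's domain is down to {2}, so t_3 = 2.
That leaves t_4 = 1.

t_1=3, t_2=4, t_3=2, t_4=1, t_5=5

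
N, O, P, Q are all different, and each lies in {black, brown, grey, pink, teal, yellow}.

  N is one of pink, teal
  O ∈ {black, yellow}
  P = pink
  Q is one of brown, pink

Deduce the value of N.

teal

P must be pink (only option left). So N, Q can't be pink.
So N = teal.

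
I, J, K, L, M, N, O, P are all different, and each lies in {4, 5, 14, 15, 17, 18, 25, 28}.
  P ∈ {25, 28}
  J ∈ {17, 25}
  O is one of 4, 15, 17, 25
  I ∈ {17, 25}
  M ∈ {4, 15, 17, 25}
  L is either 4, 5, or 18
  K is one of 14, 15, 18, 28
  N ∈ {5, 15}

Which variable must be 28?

P

Among the 8 variables, 14 fits only K (and all 8 values in {4, 5, 14, 15, 17, 18, 25, 28} must be used), so K = 14.
The 7 still-open variables draw from only 7 values {4, 5, 15, 17, 18, 25, 28}, so each is used; only L can be 18, hence L = 18.
The 6 still-open variables together cover exactly {4, 5, 15, 17, 25, 28} — 6 values for 6 variables — and 5 appears only in N's list, so N = 5.
Among the 5 still-open variables, 28 fits only P (and all 5 values in {4, 15, 17, 25, 28} must be used), so P = 28.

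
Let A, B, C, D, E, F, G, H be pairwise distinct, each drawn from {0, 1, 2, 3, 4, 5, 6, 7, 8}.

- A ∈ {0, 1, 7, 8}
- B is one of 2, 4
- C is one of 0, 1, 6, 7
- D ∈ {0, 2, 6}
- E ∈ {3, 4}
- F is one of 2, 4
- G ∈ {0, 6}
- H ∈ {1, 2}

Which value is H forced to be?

The 8 variables draw from only 8 values {0, 1, 2, 3, 4, 6, 7, 8}, so each is used; only E can be 3, hence E = 3.
The 7 still-open variables draw from only 7 values {0, 1, 2, 4, 6, 7, 8}, so each is used; only A can be 8, hence A = 8.
The 6 still-open variables together cover exactly {0, 1, 2, 4, 6, 7} — 6 values for 6 variables — and 7 appears only in C's list, so C = 7.
Among the 5 still-open variables, 1 fits only H (and all 5 values in {0, 1, 2, 4, 6} must be used), so H = 1.

1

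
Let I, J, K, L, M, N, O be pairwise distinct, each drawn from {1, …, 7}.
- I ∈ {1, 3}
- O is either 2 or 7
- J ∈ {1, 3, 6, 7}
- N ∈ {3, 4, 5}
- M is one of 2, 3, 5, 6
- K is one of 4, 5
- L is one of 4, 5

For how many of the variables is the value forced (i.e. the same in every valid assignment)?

2

K and L between them cover only {4, 5} — a naked pair. Remove those values from M, N.
N has just one choice, so N = 3. So I, J, M can't be 3.
That leaves I = 1. Eliminate 1 elsewhere: J.
Determined: I=1, N=3. The other variables each still have more than one consistent value. That makes 2.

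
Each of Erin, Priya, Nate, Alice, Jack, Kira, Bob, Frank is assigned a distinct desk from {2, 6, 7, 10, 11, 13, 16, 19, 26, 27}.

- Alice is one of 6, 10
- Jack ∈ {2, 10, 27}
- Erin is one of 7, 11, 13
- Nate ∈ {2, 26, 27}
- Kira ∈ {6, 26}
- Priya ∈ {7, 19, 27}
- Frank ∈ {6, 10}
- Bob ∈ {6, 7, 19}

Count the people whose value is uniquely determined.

Alice and Frank between them cover only {6, 10} — a naked pair. Remove those values from Jack, Kira, Bob.
Kira must be 26 (only option left). Eliminate 26 elsewhere: Nate.
The 2 variables Nate and Jack are confined to {2, 27}, which locks those values in; drop them from Priya.
The 2 variables Priya and Bob are confined to {7, 19}, which locks those values in; drop them from Erin.
Determined: Kira=26. The other people each still have more than one consistent value. That makes 1.

1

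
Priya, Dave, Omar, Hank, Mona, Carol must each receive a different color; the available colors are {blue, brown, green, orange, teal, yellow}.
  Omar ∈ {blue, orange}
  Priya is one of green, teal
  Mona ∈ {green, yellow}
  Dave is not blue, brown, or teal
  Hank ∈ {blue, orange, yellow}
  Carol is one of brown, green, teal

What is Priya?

teal

The 6 variables together cover exactly {blue, brown, green, orange, teal, yellow} — 6 values for 6 variables — and brown appears only in Carol's list, so Carol = brown.
The 5 still-open variables draw from only 5 values {blue, green, orange, teal, yellow}, so each is used; only Priya can be teal, hence Priya = teal.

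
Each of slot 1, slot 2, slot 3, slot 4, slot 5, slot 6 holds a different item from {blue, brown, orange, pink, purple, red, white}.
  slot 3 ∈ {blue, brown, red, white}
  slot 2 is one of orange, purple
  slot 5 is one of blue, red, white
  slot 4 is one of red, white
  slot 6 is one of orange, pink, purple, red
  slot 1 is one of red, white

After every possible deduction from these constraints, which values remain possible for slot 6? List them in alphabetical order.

slot 1 and slot 4 share exactly the 2 values {red, white}; by pigeonhole those values go to them, so strike red, white from slot 3, slot 5, slot 6.
That leaves slot 5 = blue. Remove blue from slot 3.
slot 3 must be brown (only option left).
No further eliminations apply; slot 6 can still be any of orange, pink, purple.

orange, pink, purple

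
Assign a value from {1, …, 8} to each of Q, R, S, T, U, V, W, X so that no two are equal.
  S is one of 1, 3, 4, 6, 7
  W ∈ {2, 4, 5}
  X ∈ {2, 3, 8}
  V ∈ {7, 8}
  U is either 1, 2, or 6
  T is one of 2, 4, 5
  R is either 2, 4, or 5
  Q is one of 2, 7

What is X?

3

The 3 variables R, T, W are confined to {2, 4, 5}, which locks those values in; drop them from Q, S, U, X.
Q has just one choice, so Q = 7. Remove 7 from S, V.
V's domain is down to {8}, so V = 8. Strike 8 from X.
So X = 3.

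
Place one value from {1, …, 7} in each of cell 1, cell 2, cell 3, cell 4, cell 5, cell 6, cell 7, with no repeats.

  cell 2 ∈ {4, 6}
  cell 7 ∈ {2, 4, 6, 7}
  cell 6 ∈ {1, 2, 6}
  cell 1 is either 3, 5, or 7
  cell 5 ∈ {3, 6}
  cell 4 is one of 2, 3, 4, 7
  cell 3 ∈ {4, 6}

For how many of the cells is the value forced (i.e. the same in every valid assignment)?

3

The 7 variables draw from only 7 values {1, 2, 3, 4, 5, 6, 7}, so each is used; only cell 6 can be 1, hence cell 6 = 1.
The 6 still-open variables draw from only 6 values {2, 3, 4, 5, 6, 7}, so each is used; only cell 1 can be 5, hence cell 1 = 5.
cell 2 and cell 3 share exactly the 2 values {4, 6}; by pigeonhole those values go to them, so strike 4, 6 from cell 4, cell 5, cell 7.
cell 5 has just one choice, so cell 5 = 3. So cell 4 can't be 3.
Determined: cell 1=5, cell 5=3, cell 6=1. The other cells each still have more than one consistent value. That makes 3.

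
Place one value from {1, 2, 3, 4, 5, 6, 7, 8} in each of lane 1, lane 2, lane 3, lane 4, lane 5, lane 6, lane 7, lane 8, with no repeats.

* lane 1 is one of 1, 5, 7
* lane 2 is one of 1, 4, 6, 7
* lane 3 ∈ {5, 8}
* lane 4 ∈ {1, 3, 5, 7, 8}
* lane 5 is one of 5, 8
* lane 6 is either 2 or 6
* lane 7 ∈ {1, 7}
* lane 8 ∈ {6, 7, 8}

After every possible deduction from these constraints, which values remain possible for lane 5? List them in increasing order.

The 8 variables draw from only 8 values {1, 2, 3, 4, 5, 6, 7, 8}, so each is used; only lane 6 can be 2, hence lane 6 = 2.
Among the 7 still-open variables, 3 fits only lane 4 (and all 7 values in {1, 3, 4, 5, 6, 7, 8} must be used), so lane 4 = 3.
Among the 6 still-open variables, 4 fits only lane 2 (and all 6 values in {1, 4, 5, 6, 7, 8} must be used), so lane 2 = 4.
The 5 still-open variables together cover exactly {1, 5, 6, 7, 8} — 5 values for 5 variables — and 6 appears only in lane 8's list, so lane 8 = 6.
The 2 variables lane 3 and lane 5 are confined to {5, 8}, which locks those values in; drop them from lane 1.
No further eliminations apply; lane 5 can still be any of 5, 8.

5, 8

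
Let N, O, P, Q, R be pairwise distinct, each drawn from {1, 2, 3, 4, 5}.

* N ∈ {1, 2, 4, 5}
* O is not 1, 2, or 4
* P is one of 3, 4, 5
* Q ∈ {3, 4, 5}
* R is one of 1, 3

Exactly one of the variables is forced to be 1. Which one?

The 5 variables together cover exactly {1, 2, 3, 4, 5} — 5 values for 5 variables — and 2 appears only in N's list, so N = 2.
The 4 still-open variables draw from only 4 values {1, 3, 4, 5}, so each is used; only R can be 1, hence R = 1.

R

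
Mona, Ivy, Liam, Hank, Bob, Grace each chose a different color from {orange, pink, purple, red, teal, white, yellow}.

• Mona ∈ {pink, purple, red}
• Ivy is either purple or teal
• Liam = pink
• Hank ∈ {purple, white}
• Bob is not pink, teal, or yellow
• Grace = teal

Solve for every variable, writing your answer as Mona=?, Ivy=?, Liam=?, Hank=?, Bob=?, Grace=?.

Liam has just one choice, so Liam = pink. Strike pink from Mona.
That leaves Grace = teal. Remove teal from Ivy.
Ivy has just one choice, so Ivy = purple. So Mona, Hank, Bob can't be purple.
Hank has just one choice, so Hank = white. Strike white from Bob.
Mona has just one choice, so Mona = red. So Bob can't be red.
Bob's domain is down to {orange}, so Bob = orange.

Mona=red, Ivy=purple, Liam=pink, Hank=white, Bob=orange, Grace=teal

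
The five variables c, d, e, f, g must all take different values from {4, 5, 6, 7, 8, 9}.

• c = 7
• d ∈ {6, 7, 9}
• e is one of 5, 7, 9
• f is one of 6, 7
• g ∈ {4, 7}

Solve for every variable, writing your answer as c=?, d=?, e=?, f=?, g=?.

c=7, d=9, e=5, f=6, g=4

c must be 7 (only option left). So d, e, f, g can't be 7.
f's domain is down to {6}, so f = 6. So d can't be 6.
g must be 4 (only option left).
d must be 9 (only option left). So e can't be 9.
e must be 5 (only option left).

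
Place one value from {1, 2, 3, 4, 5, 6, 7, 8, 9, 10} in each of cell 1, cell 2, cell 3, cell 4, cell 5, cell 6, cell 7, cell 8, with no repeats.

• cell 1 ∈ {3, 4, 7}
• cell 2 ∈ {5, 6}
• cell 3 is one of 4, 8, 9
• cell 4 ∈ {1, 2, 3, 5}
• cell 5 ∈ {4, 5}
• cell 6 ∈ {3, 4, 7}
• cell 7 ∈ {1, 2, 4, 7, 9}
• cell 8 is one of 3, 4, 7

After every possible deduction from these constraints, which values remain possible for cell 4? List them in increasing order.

cell 1, cell 6, cell 8 share exactly the 3 values {3, 4, 7}; by pigeonhole those values go to them, so strike 3, 4, 7 from cell 3, cell 4, cell 5, cell 7.
cell 5 must be 5 (only option left). Strike 5 from cell 2, cell 4.
cell 2 has just one choice, so cell 2 = 6.
No further eliminations apply; cell 4 can still be any of 1, 2.

1, 2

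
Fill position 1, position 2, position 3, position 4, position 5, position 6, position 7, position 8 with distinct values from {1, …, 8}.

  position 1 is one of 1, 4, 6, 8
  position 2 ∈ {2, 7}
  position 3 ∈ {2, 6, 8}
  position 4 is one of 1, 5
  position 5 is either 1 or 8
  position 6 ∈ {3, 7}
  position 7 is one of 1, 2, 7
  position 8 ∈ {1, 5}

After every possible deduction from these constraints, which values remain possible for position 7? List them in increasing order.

The 8 variables together cover exactly {1, 2, 3, 4, 5, 6, 7, 8} — 8 values for 8 variables — and 3 appears only in position 6's list, so position 6 = 3.
Among the 7 still-open variables, 4 fits only position 1 (and all 7 values in {1, 2, 4, 5, 6, 7, 8} must be used), so position 1 = 4.
The 6 still-open variables draw from only 6 values {1, 2, 5, 6, 7, 8}, so each is used; only position 3 can be 6, hence position 3 = 6.
The 5 still-open variables draw from only 5 values {1, 2, 5, 7, 8}, so each is used; only position 5 can be 8, hence position 5 = 8.
The 2 variables position 4 and position 8 are confined to {1, 5}, which locks those values in; drop them from position 7.
No further eliminations apply; position 7 can still be any of 2, 7.

2, 7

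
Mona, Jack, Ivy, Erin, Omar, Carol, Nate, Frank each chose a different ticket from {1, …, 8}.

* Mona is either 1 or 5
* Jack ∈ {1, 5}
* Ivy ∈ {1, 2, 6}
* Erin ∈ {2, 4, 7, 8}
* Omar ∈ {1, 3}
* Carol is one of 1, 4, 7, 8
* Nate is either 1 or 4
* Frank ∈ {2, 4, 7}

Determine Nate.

4

Among the 8 variables, 3 fits only Omar (and all 8 values in {1, 2, 3, 4, 5, 6, 7, 8} must be used), so Omar = 3.
Among the 7 still-open variables, 6 fits only Ivy (and all 7 values in {1, 2, 4, 5, 6, 7, 8} must be used), so Ivy = 6.
Mona and Jack between them cover only {1, 5} — a naked pair. Remove those values from Carol, Nate.
So Nate = 4.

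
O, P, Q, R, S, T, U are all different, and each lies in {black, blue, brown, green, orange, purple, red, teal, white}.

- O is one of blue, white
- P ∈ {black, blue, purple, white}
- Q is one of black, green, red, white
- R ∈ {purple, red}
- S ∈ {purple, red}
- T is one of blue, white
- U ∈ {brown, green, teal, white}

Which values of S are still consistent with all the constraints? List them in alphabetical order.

purple, red

O and T share exactly the 2 values {blue, white}; by pigeonhole those values go to them, so strike blue, white from P, Q, U.
R and S share exactly the 2 values {purple, red}; by pigeonhole those values go to them, so strike purple, red from P, Q.
That leaves P = black. Strike black from Q.
Q's domain is down to {green}, so Q = green. Eliminate green elsewhere: U.
No further eliminations apply; S can still be any of purple, red.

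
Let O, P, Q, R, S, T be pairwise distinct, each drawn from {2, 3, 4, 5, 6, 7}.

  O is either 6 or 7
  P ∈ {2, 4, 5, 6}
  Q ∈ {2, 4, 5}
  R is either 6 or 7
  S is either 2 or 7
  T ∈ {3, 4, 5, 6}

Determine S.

The 6 variables draw from only 6 values {2, 3, 4, 5, 6, 7}, so each is used; only T can be 3, hence T = 3.
The 2 variables O and R are confined to {6, 7}, which locks those values in; drop them from P, S.
So S = 2.

2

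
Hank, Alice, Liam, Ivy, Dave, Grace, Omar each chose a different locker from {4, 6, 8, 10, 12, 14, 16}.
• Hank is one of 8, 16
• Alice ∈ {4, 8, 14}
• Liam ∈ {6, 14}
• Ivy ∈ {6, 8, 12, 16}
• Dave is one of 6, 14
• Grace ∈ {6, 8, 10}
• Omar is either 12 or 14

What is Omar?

The 7 variables together cover exactly {4, 6, 8, 10, 12, 14, 16} — 7 values for 7 variables — and 4 appears only in Alice's list, so Alice = 4.
Among the 6 still-open variables, 10 fits only Grace (and all 6 values in {6, 8, 10, 12, 14, 16} must be used), so Grace = 10.
Liam and Dave share exactly the 2 values {6, 14}; by pigeonhole those values go to them, so strike 6, 14 from Ivy, Omar.
So Omar = 12.

12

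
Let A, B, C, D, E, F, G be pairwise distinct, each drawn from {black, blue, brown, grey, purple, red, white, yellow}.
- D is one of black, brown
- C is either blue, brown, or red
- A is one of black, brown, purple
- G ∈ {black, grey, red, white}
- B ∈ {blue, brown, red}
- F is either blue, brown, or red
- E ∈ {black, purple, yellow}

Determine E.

yellow

The 3 variables B, C, F are confined to {blue, brown, red}, which locks those values in; drop them from A, D, G.
D has just one choice, so D = black. Remove black from A, E, G.
That leaves A = purple. Strike purple from E.
So E = yellow.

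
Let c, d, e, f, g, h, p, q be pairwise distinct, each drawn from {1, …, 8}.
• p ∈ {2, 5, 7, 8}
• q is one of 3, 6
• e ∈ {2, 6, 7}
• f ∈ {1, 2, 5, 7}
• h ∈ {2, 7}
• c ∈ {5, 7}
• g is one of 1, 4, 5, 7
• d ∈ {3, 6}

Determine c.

5

Among the 8 variables, 4 fits only g (and all 8 values in {1, 2, 3, 4, 5, 6, 7, 8} must be used), so g = 4.
Among the 7 still-open variables, 1 fits only f (and all 7 values in {1, 2, 3, 5, 6, 7, 8} must be used), so f = 1.
Among the 6 still-open variables, 8 fits only p (and all 6 values in {2, 3, 5, 6, 7, 8} must be used), so p = 8.
The 5 still-open variables draw from only 5 values {2, 3, 5, 6, 7}, so each is used; only c can be 5, hence c = 5.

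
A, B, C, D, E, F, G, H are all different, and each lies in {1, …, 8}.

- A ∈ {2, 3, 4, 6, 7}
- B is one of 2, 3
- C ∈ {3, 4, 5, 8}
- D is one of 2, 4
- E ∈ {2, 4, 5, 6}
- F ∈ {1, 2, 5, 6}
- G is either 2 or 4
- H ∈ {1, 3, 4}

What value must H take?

1

The 8 variables draw from only 8 values {1, 2, 3, 4, 5, 6, 7, 8}, so each is used; only A can be 7, hence A = 7.
Among the 7 still-open variables, 8 fits only C (and all 7 values in {1, 2, 3, 4, 5, 6, 8} must be used), so C = 8.
D and G share exactly the 2 values {2, 4}; by pigeonhole those values go to them, so strike 2, 4 from B, E, F, H.
B's domain is down to {3}, so B = 3. So H can't be 3.
So H = 1.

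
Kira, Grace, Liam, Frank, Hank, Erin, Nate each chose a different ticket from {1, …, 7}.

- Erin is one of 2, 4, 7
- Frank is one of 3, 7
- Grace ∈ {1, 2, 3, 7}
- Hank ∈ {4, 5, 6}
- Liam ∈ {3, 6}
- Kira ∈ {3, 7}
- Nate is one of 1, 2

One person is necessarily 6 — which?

The 7 variables draw from only 7 values {1, 2, 3, 4, 5, 6, 7}, so each is used; only Hank can be 5, hence Hank = 5.
The 6 still-open variables draw from only 6 values {1, 2, 3, 4, 6, 7}, so each is used; only Erin can be 4, hence Erin = 4.
The 5 still-open variables draw from only 5 values {1, 2, 3, 6, 7}, so each is used; only Liam can be 6, hence Liam = 6.

Liam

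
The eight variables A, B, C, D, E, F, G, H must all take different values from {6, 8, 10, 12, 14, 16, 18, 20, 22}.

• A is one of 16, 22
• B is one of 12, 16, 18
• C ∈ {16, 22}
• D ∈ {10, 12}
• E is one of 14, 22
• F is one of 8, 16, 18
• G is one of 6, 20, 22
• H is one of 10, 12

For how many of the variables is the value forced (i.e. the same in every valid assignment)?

A and C share exactly the 2 values {16, 22}; by pigeonhole those values go to them, so strike 16, 22 from B, E, F, G.
E's domain is down to {14}, so E = 14.
D and H share exactly the 2 values {10, 12}; by pigeonhole those values go to them, so strike 10, 12 from B.
B's domain is down to {18}, so B = 18. Eliminate 18 elsewhere: F.
That leaves F = 8.
Determined: B=18, E=14, F=8. The other variables each still have more than one consistent value. That makes 3.

3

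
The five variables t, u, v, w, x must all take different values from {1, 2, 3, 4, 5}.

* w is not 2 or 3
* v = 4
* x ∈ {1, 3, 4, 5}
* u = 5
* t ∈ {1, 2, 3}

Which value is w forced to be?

1

u must be 5 (only option left). So w, x can't be 5.
That leaves v = 4. Eliminate 4 elsewhere: w, x.
So w = 1.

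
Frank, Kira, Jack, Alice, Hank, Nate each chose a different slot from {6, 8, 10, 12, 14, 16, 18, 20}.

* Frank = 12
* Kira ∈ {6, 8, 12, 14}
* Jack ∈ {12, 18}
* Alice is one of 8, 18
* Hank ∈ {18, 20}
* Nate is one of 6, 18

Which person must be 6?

Frank has just one choice, so Frank = 12. Strike 12 from Kira, Jack.
Jack must be 18 (only option left). Eliminate 18 elsewhere: Alice, Hank, Nate.
So 6 goes to Nate.

Nate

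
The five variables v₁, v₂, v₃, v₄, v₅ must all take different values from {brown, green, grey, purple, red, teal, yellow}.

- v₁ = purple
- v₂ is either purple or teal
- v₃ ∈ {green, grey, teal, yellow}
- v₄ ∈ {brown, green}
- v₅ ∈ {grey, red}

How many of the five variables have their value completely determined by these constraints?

2

v₁ has just one choice, so v₁ = purple. Remove purple from v₂.
v₂ must be teal (only option left). Eliminate teal elsewhere: v₃.
Determined: v₁=purple, v₂=teal. The other variables each still have more than one consistent value. That makes 2.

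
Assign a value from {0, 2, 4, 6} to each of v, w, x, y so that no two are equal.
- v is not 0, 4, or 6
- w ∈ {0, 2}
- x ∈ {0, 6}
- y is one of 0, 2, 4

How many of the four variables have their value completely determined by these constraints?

v must be 2 (only option left). Eliminate 2 elsewhere: w, y.
w has just one choice, so w = 0. Remove 0 from x, y.
x must be 6 (only option left).
y must be 4 (only option left).
Every variable is fixed: v=2, w=0, x=6, y=4. That makes 4.

4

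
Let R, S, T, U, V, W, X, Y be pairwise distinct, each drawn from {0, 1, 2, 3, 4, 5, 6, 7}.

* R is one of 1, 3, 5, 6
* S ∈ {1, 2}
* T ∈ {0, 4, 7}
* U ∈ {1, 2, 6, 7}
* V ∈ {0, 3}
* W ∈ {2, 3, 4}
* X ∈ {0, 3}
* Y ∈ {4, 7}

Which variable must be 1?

S

The 8 variables draw from only 8 values {0, 1, 2, 3, 4, 5, 6, 7}, so each is used; only R can be 5, hence R = 5.
The 7 still-open variables draw from only 7 values {0, 1, 2, 3, 4, 6, 7}, so each is used; only U can be 6, hence U = 6.
The 6 still-open variables draw from only 6 values {0, 1, 2, 3, 4, 7}, so each is used; only S can be 1, hence S = 1.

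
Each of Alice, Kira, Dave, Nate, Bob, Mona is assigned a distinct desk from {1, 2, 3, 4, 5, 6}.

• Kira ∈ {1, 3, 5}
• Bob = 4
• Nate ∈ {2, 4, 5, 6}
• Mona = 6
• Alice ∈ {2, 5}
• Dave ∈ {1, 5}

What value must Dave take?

1

Bob has just one choice, so Bob = 4. Strike 4 from Nate.
Mona's domain is down to {6}, so Mona = 6. Strike 6 from Nate.
The 4 still-open variables draw from only 4 values {1, 2, 3, 5}, so each is used; only Kira can be 3, hence Kira = 3.
The 3 still-open variables draw from only 3 values {1, 2, 5}, so each is used; only Dave can be 1, hence Dave = 1.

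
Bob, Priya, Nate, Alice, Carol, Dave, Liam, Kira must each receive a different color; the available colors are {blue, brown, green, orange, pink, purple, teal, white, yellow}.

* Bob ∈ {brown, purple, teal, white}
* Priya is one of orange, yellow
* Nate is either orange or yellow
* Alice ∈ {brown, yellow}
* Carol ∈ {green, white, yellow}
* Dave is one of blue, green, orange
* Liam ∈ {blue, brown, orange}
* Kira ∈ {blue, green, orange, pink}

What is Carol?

Priya and Nate between them cover only {orange, yellow} — a naked pair. Remove those values from Alice, Carol, Dave, Liam, Kira.
Alice's domain is down to {brown}, so Alice = brown. Eliminate brown elsewhere: Bob, Liam.
Liam's domain is down to {blue}, so Liam = blue. So Dave, Kira can't be blue.
Dave has just one choice, so Dave = green. So Carol, Kira can't be green.
So Carol = white.

white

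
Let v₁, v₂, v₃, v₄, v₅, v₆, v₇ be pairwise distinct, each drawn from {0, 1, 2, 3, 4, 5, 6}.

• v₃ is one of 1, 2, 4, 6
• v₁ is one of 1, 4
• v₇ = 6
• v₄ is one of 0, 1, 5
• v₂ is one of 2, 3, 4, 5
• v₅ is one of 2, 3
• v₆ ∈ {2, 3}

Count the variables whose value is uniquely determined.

v₇ has just one choice, so v₇ = 6. Remove 6 from v₃.
Among the 6 still-open variables, 0 fits only v₄ (and all 6 values in {0, 1, 2, 3, 4, 5} must be used), so v₄ = 0.
Among the 5 still-open variables, 5 fits only v₂ (and all 5 values in {1, 2, 3, 4, 5} must be used), so v₂ = 5.
v₅ and v₆ share exactly the 2 values {2, 3}; by pigeonhole those values go to them, so strike 2, 3 from v₃.
Determined: v₂=5, v₄=0, v₇=6. The other variables each still have more than one consistent value. That makes 3.

3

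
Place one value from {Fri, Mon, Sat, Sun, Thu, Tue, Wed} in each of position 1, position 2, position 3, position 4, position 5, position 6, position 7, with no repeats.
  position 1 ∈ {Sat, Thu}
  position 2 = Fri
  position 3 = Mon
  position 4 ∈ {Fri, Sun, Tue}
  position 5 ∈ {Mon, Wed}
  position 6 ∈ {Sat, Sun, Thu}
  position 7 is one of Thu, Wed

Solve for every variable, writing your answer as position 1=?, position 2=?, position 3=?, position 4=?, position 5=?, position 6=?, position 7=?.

position 1=Sat, position 2=Fri, position 3=Mon, position 4=Tue, position 5=Wed, position 6=Sun, position 7=Thu

position 2 must be Fri (only option left). Eliminate Fri elsewhere: position 4.
position 3 has just one choice, so position 3 = Mon. Eliminate Mon elsewhere: position 5.
position 5's domain is down to {Wed}, so position 5 = Wed. Strike Wed from position 7.
position 7 must be Thu (only option left). Strike Thu from position 1, position 6.
position 1 must be Sat (only option left). Eliminate Sat elsewhere: position 6.
position 6 has just one choice, so position 6 = Sun. Remove Sun from position 4.
position 4 must be Tue (only option left).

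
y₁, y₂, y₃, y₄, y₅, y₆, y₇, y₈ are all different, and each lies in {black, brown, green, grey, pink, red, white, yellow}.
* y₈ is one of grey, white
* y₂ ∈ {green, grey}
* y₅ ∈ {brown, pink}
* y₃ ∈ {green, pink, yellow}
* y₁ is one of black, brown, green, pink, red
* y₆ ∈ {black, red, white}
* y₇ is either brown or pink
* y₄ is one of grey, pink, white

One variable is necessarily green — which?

The 8 variables together cover exactly {black, brown, green, grey, pink, red, white, yellow} — 8 values for 8 variables — and yellow appears only in y₃'s list, so y₃ = yellow.
y₅ and y₇ share exactly the 2 values {brown, pink}; by pigeonhole those values go to them, so strike brown, pink from y₁, y₄.
y₄ and y₈ share exactly the 2 values {grey, white}; by pigeonhole those values go to them, so strike grey, white from y₂, y₆.
So green goes to y₂.

y₂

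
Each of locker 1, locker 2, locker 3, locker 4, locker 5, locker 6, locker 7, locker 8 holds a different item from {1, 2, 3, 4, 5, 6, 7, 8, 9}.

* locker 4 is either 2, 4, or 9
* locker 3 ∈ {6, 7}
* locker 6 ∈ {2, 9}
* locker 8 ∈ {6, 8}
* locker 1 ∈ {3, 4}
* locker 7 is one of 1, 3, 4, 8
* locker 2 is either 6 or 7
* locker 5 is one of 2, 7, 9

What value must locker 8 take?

Among the 8 variables, 1 fits only locker 7 (and all 8 values in {1, 2, 3, 4, 6, 7, 8, 9} must be used), so locker 7 = 1.
The 7 still-open variables draw from only 7 values {2, 3, 4, 6, 7, 8, 9}, so each is used; only locker 1 can be 3, hence locker 1 = 3.
The 6 still-open variables together cover exactly {2, 4, 6, 7, 8, 9} — 6 values for 6 variables — and 4 appears only in locker 4's list, so locker 4 = 4.
Among the 5 still-open variables, 8 fits only locker 8 (and all 5 values in {2, 6, 7, 8, 9} must be used), so locker 8 = 8.

8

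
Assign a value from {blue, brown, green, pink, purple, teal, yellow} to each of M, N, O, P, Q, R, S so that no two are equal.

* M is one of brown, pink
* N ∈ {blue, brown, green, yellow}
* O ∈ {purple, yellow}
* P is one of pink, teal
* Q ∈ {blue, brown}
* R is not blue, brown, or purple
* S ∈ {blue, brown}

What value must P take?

The 7 variables together cover exactly {blue, brown, green, pink, purple, teal, yellow} — 7 values for 7 variables — and purple appears only in O's list, so O = purple.
Q and S between them cover only {blue, brown} — a naked pair. Remove those values from M, N.
M's domain is down to {pink}, so M = pink. Eliminate pink elsewhere: P, R.
So P = teal.

teal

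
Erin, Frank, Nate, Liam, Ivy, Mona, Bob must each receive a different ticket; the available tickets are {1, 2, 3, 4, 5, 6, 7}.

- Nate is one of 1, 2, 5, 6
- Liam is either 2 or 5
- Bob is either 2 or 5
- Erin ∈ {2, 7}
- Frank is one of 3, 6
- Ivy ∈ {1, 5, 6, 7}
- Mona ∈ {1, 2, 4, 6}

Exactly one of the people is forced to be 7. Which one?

The 7 variables draw from only 7 values {1, 2, 3, 4, 5, 6, 7}, so each is used; only Frank can be 3, hence Frank = 3.
The 6 still-open variables together cover exactly {1, 2, 4, 5, 6, 7} — 6 values for 6 variables — and 4 appears only in Mona's list, so Mona = 4.
The 2 variables Liam and Bob are confined to {2, 5}, which locks those values in; drop them from Erin, Nate, Ivy.
So 7 goes to Erin.

Erin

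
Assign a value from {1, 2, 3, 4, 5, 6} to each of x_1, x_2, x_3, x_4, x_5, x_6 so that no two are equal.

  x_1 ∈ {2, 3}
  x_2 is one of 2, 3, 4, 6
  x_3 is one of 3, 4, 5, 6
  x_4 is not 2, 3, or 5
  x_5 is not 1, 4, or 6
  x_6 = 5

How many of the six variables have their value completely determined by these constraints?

2

x_6's domain is down to {5}, so x_6 = 5. Eliminate 5 elsewhere: x_3, x_5.
Among the 5 still-open variables, 1 fits only x_4 (and all 5 values in {1, 2, 3, 4, 6} must be used), so x_4 = 1.
x_1 and x_5 share exactly the 2 values {2, 3}; by pigeonhole those values go to them, so strike 2, 3 from x_2, x_3.
Determined: x_4=1, x_6=5. The other variables each still have more than one consistent value. That makes 2.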